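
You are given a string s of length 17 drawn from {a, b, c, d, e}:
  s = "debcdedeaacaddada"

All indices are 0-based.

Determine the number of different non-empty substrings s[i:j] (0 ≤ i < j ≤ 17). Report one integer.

sorted suffixes:
  #0 SA[0]=16  'a'
  #1 SA[1]=8  'aacaddada'
  #2 SA[2]=9  'acaddada'
  #3 SA[3]=14  'ada'
  #4 SA[4]=11  'addada'
  #5 SA[5]=2  'bcdedeaacaddada'
  #6 SA[6]=10  'caddada'
  #7 SA[7]=3  'cdedeaacaddada'
  #8 SA[8]=15  'da'
  #9 SA[9]=13  'dada'
  #10 SA[10]=12  'ddada'
  #11 SA[11]=6  'deaacaddada'
  #12 SA[12]=0  'debcdedeaacaddada'
  #13 SA[13]=4  'dedeaacaddada'
  #14 SA[14]=7  'eaacaddada'
  #15 SA[15]=1  'ebcdedeaacaddada'
  #16 SA[16]=5  'edeaacaddada'

SA = [16, 8, 9, 14, 11, 2, 10, 3, 15, 13, 12, 6, 0, 4, 7, 1, 5]
rank  pair      lcp
   1  s[16:],s[8:]  1  'a'
   2  s[8:],s[9:]  1  'a'
   3  s[9:],s[14:]  1  'a'
   4  s[14:],s[11:]  2  'ad'
   5  s[11:],s[2:]  0  ''
   6  s[2:],s[10:]  0  ''
   7  s[10:],s[3:]  1  'c'
   8  s[3:],s[15:]  0  ''
   9  s[15:],s[13:]  2  'da'
  10  s[13:],s[12:]  1  'd'
  11  s[12:],s[6:]  1  'd'
  12  s[6:],s[0:]  2  'de'
  13  s[0:],s[4:]  2  'de'
  14  s[4:],s[7:]  0  ''
  15  s[7:],s[1:]  1  'e'
  16  s[1:],s[5:]  1  'e'

n(n+1)/2 = 17·18/2 = 153
Σ LCP = 0 + 1 + 1 + 1 + 2 + 0 + 0 + 1 + 0 + 2 + 1 + 1 + 2 + 2 + 0 + 1 + 1 = 16
distinct = 153 − 16 = 137

137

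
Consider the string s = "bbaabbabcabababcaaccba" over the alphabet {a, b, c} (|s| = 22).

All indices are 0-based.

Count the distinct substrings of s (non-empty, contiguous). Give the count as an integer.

212

rank | idx | suffix
   0 |  21 | a
   1 |   2 | aabbabcabababcaaccba
   2 |  16 | aaccba
   3 |   9 | abababcaaccba
   4 |  11 | ababcaaccba
   5 |   3 | abbabcabababcaaccba
   6 |  13 | abcaaccba
   7 |   6 | abcabababcaaccba
   8 |  17 | accba
   9 |  20 | ba
  10 |   1 | baabbabcabababcaaccba
  11 |  10 | bababcaaccba
  12 |  12 | babcaaccba
  13 |   5 | babcabababcaaccba
  14 |   0 | bbaabbabcabababcaaccba
  15 |   4 | bbabcabababcaaccba
  16 |  14 | bcaaccba
  17 |   7 | bcabababcaaccba
  18 |  15 | caaccba
  19 |   8 | cabababcaaccba
  20 |  19 | cba
  21 |  18 | ccba

SA = [21, 2, 16, 9, 11, 3, 13, 6, 17, 20, 1, 10, 12, 5, 0, 4, 14, 7, 15, 8, 19, 18]
rank  pair      lcp
   1  s[21:],s[2:]  1  'a'
   2  s[2:],s[16:]  2  'aa'
   3  s[16:],s[9:]  1  'a'
   4  s[9:],s[11:]  4  'abab'
   5  s[11:],s[3:]  2  'ab'
   6  s[3:],s[13:]  2  'ab'
   7  s[13:],s[6:]  4  'abca'
   8  s[6:],s[17:]  1  'a'
   9  s[17:],s[20:]  0  ''
  10  s[20:],s[1:]  2  'ba'
  11  s[1:],s[10:]  2  'ba'
  12  s[10:],s[12:]  3  'bab'
  13  s[12:],s[5:]  5  'babca'
  14  s[5:],s[0:]  1  'b'
  15  s[0:],s[4:]  3  'bba'
  16  s[4:],s[14:]  1  'b'
  17  s[14:],s[7:]  3  'bca'
  18  s[7:],s[15:]  0  ''
  19  s[15:],s[8:]  2  'ca'
  20  s[8:],s[19:]  1  'c'
  21  s[19:],s[18:]  1  'c'

n(n+1)/2 = 22·23/2 = 253
Σ LCP = 0 + 1 + 2 + 1 + 4 + 2 + 2 + 4 + 1 + 0 + 2 + 2 + 3 + 5 + 1 + 3 + 1 + 3 + 0 + 2 + 1 + 1 = 41
distinct = 253 − 41 = 212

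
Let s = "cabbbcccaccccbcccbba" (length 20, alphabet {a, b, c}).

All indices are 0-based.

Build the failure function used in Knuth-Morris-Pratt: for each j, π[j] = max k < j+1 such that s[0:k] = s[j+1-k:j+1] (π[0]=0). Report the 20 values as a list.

[0, 0, 0, 0, 0, 1, 1, 1, 2, 1, 1, 1, 1, 0, 1, 1, 1, 0, 0, 0]

π[0] = 0
j=1 s[j]='a': π[1]=0 (border '')
j=2 s[j]='b': π[2]=0 (border '')
j=3 s[j]='b': π[3]=0 (border '')
j=4 s[j]='b': π[4]=0 (border '')
j=5 s[j]='c': π[5]=1 (border 'c')
j=6 s[j]='c': k: 1→0; π[6]=1 (border 'c')
j=7 s[j]='c': k: 1→0; π[7]=1 (border 'c')
j=8 s[j]='a': π[8]=2 (border 'ca')
j=9 s[j]='c': k: 2→0; π[9]=1 (border 'c')
j=10 s[j]='c': k: 1→0; π[10]=1 (border 'c')
j=11 s[j]='c': k: 1→0; π[11]=1 (border 'c')
j=12 s[j]='c': k: 1→0; π[12]=1 (border 'c')
j=13 s[j]='b': k: 1→0; π[13]=0 (border '')
j=14 s[j]='c': π[14]=1 (border 'c')
j=15 s[j]='c': k: 1→0; π[15]=1 (border 'c')
j=16 s[j]='c': k: 1→0; π[16]=1 (border 'c')
j=17 s[j]='b': k: 1→0; π[17]=0 (border '')
j=18 s[j]='b': π[18]=0 (border '')
j=19 s[j]='a': π[19]=0 (border '')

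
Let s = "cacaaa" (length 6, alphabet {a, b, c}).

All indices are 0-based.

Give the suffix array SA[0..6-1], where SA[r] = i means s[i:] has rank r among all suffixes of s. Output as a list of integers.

[5, 4, 3, 1, 2, 0]

sorted suffixes:
  #0 SA[0]=5  'a'
  #1 SA[1]=4  'aa'
  #2 SA[2]=3  'aaa'
  #3 SA[3]=1  'acaaa'
  #4 SA[4]=2  'caaa'
  #5 SA[5]=0  'cacaaa'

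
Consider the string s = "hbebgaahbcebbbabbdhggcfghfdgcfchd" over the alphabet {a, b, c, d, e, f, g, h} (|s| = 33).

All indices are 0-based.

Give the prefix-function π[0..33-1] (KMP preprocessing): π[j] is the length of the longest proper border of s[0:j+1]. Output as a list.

[0, 0, 0, 0, 0, 0, 0, 1, 2, 0, 0, 0, 0, 0, 0, 0, 0, 0, 1, 0, 0, 0, 0, 0, 1, 0, 0, 0, 0, 0, 0, 1, 0]

π[0] = 0
j=1 s[j]='b': π[1]=0 (border '')
j=2 s[j]='e': π[2]=0 (border '')
j=3 s[j]='b': π[3]=0 (border '')
j=4 s[j]='g': π[4]=0 (border '')
j=5 s[j]='a': π[5]=0 (border '')
j=6 s[j]='a': π[6]=0 (border '')
j=7 s[j]='h': π[7]=1 (border 'h')
j=8 s[j]='b': π[8]=2 (border 'hb')
j=9 s[j]='c': k: 2→0; π[9]=0 (border '')
j=10 s[j]='e': π[10]=0 (border '')
j=11 s[j]='b': π[11]=0 (border '')
j=12 s[j]='b': π[12]=0 (border '')
j=13 s[j]='b': π[13]=0 (border '')
j=14 s[j]='a': π[14]=0 (border '')
j=15 s[j]='b': π[15]=0 (border '')
j=16 s[j]='b': π[16]=0 (border '')
j=17 s[j]='d': π[17]=0 (border '')
j=18 s[j]='h': π[18]=1 (border 'h')
j=19 s[j]='g': k: 1→0; π[19]=0 (border '')
j=20 s[j]='g': π[20]=0 (border '')
j=21 s[j]='c': π[21]=0 (border '')
j=22 s[j]='f': π[22]=0 (border '')
j=23 s[j]='g': π[23]=0 (border '')
j=24 s[j]='h': π[24]=1 (border 'h')
j=25 s[j]='f': k: 1→0; π[25]=0 (border '')
j=26 s[j]='d': π[26]=0 (border '')
j=27 s[j]='g': π[27]=0 (border '')
j=28 s[j]='c': π[28]=0 (border '')
j=29 s[j]='f': π[29]=0 (border '')
j=30 s[j]='c': π[30]=0 (border '')
j=31 s[j]='h': π[31]=1 (border 'h')
j=32 s[j]='d': k: 1→0; π[32]=0 (border '')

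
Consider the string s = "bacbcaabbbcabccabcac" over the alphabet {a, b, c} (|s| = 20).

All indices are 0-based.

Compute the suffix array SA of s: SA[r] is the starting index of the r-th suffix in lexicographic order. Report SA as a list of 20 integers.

[5, 6, 15, 11, 18, 1, 0, 7, 8, 3, 9, 16, 12, 19, 4, 14, 10, 17, 2, 13]

rank | idx | suffix
   0 |   5 | aabbbcabccabcac
   1 |   6 | abbbcabccabcac
   2 |  15 | abcac
   3 |  11 | abccabcac
   4 |  18 | ac
   5 |   1 | acbcaabbbcabccabcac
   6 |   0 | bacbcaabbbcabccabcac
   7 |   7 | bbbcabccabcac
   8 |   8 | bbcabccabcac
   9 |   3 | bcaabbbcabccabcac
  10 |   9 | bcabccabcac
  11 |  16 | bcac
  12 |  12 | bccabcac
  13 |  19 | c
  14 |   4 | caabbbcabccabcac
  15 |  14 | cabcac
  16 |  10 | cabccabcac
  17 |  17 | cac
  18 |   2 | cbcaabbbcabccabcac
  19 |  13 | ccabcac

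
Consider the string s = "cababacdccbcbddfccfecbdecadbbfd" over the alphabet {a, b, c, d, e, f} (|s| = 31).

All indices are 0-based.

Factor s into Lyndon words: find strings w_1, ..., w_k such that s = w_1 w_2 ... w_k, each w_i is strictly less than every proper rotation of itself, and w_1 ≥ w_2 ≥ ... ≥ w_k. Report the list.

emit factor 1: 'c' (i=0, period=1)
emit factor 2: 'ababacdccbcbddfccfecbdecadbbfd' (i=1, period=30)

["c", "ababacdccbcbddfccfecbdecadbbfd"]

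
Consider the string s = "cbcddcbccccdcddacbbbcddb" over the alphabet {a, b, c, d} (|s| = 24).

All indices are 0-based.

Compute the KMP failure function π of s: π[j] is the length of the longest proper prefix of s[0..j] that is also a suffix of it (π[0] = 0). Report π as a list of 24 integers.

π[0] = 0
j=1 s[j]='b': π[1]=0 (border '')
j=2 s[j]='c': π[2]=1 (border 'c')
j=3 s[j]='d': k: 1→0; π[3]=0 (border '')
j=4 s[j]='d': π[4]=0 (border '')
j=5 s[j]='c': π[5]=1 (border 'c')
j=6 s[j]='b': π[6]=2 (border 'cb')
j=7 s[j]='c': π[7]=3 (border 'cbc')
j=8 s[j]='c': k: 3→1→0; π[8]=1 (border 'c')
j=9 s[j]='c': k: 1→0; π[9]=1 (border 'c')
j=10 s[j]='c': k: 1→0; π[10]=1 (border 'c')
j=11 s[j]='d': k: 1→0; π[11]=0 (border '')
j=12 s[j]='c': π[12]=1 (border 'c')
j=13 s[j]='d': k: 1→0; π[13]=0 (border '')
j=14 s[j]='d': π[14]=0 (border '')
j=15 s[j]='a': π[15]=0 (border '')
j=16 s[j]='c': π[16]=1 (border 'c')
j=17 s[j]='b': π[17]=2 (border 'cb')
j=18 s[j]='b': k: 2→0; π[18]=0 (border '')
j=19 s[j]='b': π[19]=0 (border '')
j=20 s[j]='c': π[20]=1 (border 'c')
j=21 s[j]='d': k: 1→0; π[21]=0 (border '')
j=22 s[j]='d': π[22]=0 (border '')
j=23 s[j]='b': π[23]=0 (border '')

[0, 0, 1, 0, 0, 1, 2, 3, 1, 1, 1, 0, 1, 0, 0, 0, 1, 2, 0, 0, 1, 0, 0, 0]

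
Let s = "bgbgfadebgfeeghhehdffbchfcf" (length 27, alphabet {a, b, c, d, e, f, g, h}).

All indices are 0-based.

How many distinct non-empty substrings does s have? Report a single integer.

355

rank | idx | suffix
   0 |   5 | adebgfeeghhehdffbchfcf
   1 |  21 | bchfcf
   2 |   0 | bgbgfadebgfeeghhehdffbchfcf
   3 |   2 | bgfadebgfeeghhehdffbchfcf
   4 |   8 | bgfeeghhehdffbchfcf
   5 |  25 | cf
   6 |  22 | chfcf
   7 |   6 | debgfeeghhehdffbchfcf
   8 |  18 | dffbchfcf
   9 |   7 | ebgfeeghhehdffbchfcf
  10 |  11 | eeghhehdffbchfcf
  11 |  12 | eghhehdffbchfcf
  12 |  16 | ehdffbchfcf
  13 |  26 | f
  14 |   4 | fadebgfeeghhehdffbchfcf
  15 |  20 | fbchfcf
  16 |  24 | fcf
  17 |  10 | feeghhehdffbchfcf
  18 |  19 | ffbchfcf
  19 |   1 | gbgfadebgfeeghhehdffbchfcf
  20 |   3 | gfadebgfeeghhehdffbchfcf
  21 |   9 | gfeeghhehdffbchfcf
  22 |  13 | ghhehdffbchfcf
  23 |  17 | hdffbchfcf
  24 |  15 | hehdffbchfcf
  25 |  23 | hfcf
  26 |  14 | hhehdffbchfcf

SA = [5, 21, 0, 2, 8, 25, 22, 6, 18, 7, 11, 12, 16, 26, 4, 20, 24, 10, 19, 1, 3, 9, 13, 17, 15, 23, 14]
[i] adj suffixes → lcp
  [1] 5/21 → 0 ('')
  [2] 21/0 → 1 ('b')
  [3] 0/2 → 2 ('bg')
  [4] 2/8 → 3 ('bgf')
  [5] 8/25 → 0 ('')
  [6] 25/22 → 1 ('c')
  [7] 22/6 → 0 ('')
  [8] 6/18 → 1 ('d')
  [9] 18/7 → 0 ('')
  [10] 7/11 → 1 ('e')
  [11] 11/12 → 1 ('e')
  [12] 12/16 → 1 ('e')
  [13] 16/26 → 0 ('')
  [14] 26/4 → 1 ('f')
  [15] 4/20 → 1 ('f')
  [16] 20/24 → 1 ('f')
  [17] 24/10 → 1 ('f')
  [18] 10/19 → 1 ('f')
  [19] 19/1 → 0 ('')
  [20] 1/3 → 1 ('g')
  [21] 3/9 → 2 ('gf')
  [22] 9/13 → 1 ('g')
  [23] 13/17 → 0 ('')
  [24] 17/15 → 1 ('h')
  [25] 15/23 → 1 ('h')
  [26] 23/14 → 1 ('h')

n(n+1)/2 = 27·28/2 = 378
Σ LCP = 0 + 0 + 1 + 2 + 3 + 0 + 1 + 0 + 1 + 0 + 1 + 1 + 1 + 0 + 1 + 1 + 1 + 1 + 1 + 0 + 1 + 2 + 1 + 0 + 1 + 1 + 1 = 23
distinct = 378 − 23 = 355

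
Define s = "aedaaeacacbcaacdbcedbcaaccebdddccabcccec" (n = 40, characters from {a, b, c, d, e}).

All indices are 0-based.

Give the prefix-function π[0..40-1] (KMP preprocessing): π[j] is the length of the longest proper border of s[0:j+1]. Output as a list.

[0, 0, 0, 1, 1, 2, 1, 0, 1, 0, 0, 0, 1, 1, 0, 0, 0, 0, 0, 0, 0, 0, 1, 1, 0, 0, 0, 0, 0, 0, 0, 0, 0, 1, 0, 0, 0, 0, 0, 0]

π[0] = 0
j=1 s[j]='e': π[1]=0 (border '')
j=2 s[j]='d': π[2]=0 (border '')
j=3 s[j]='a': π[3]=1 (border 'a')
j=4 s[j]='a': k: 1→0; π[4]=1 (border 'a')
j=5 s[j]='e': π[5]=2 (border 'ae')
j=6 s[j]='a': k: 2→0; π[6]=1 (border 'a')
j=7 s[j]='c': k: 1→0; π[7]=0 (border '')
j=8 s[j]='a': π[8]=1 (border 'a')
j=9 s[j]='c': k: 1→0; π[9]=0 (border '')
j=10 s[j]='b': π[10]=0 (border '')
j=11 s[j]='c': π[11]=0 (border '')
j=12 s[j]='a': π[12]=1 (border 'a')
j=13 s[j]='a': k: 1→0; π[13]=1 (border 'a')
j=14 s[j]='c': k: 1→0; π[14]=0 (border '')
j=15 s[j]='d': π[15]=0 (border '')
j=16 s[j]='b': π[16]=0 (border '')
j=17 s[j]='c': π[17]=0 (border '')
j=18 s[j]='e': π[18]=0 (border '')
j=19 s[j]='d': π[19]=0 (border '')
j=20 s[j]='b': π[20]=0 (border '')
j=21 s[j]='c': π[21]=0 (border '')
j=22 s[j]='a': π[22]=1 (border 'a')
j=23 s[j]='a': k: 1→0; π[23]=1 (border 'a')
j=24 s[j]='c': k: 1→0; π[24]=0 (border '')
j=25 s[j]='c': π[25]=0 (border '')
j=26 s[j]='e': π[26]=0 (border '')
j=27 s[j]='b': π[27]=0 (border '')
j=28 s[j]='d': π[28]=0 (border '')
j=29 s[j]='d': π[29]=0 (border '')
j=30 s[j]='d': π[30]=0 (border '')
j=31 s[j]='c': π[31]=0 (border '')
j=32 s[j]='c': π[32]=0 (border '')
j=33 s[j]='a': π[33]=1 (border 'a')
j=34 s[j]='b': k: 1→0; π[34]=0 (border '')
j=35 s[j]='c': π[35]=0 (border '')
j=36 s[j]='c': π[36]=0 (border '')
j=37 s[j]='c': π[37]=0 (border '')
j=38 s[j]='e': π[38]=0 (border '')
j=39 s[j]='c': π[39]=0 (border '')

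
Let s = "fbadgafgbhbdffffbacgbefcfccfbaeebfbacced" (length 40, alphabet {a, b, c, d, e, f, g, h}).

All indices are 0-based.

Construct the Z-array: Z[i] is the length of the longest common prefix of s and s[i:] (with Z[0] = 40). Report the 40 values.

[40, 0, 0, 0, 0, 0, 1, 0, 0, 0, 0, 0, 1, 1, 1, 3, 0, 0, 0, 0, 0, 0, 1, 0, 1, 0, 0, 3, 0, 0, 0, 0, 0, 3, 0, 0, 0, 0, 0, 0]

Z[0]=40
i=1: i≥r, start 0; Z[1]=0
i=2: i≥r, start 0; Z[2]=0
i=3: i≥r, start 0; Z[3]=0
i=4: i≥r, start 0; Z[4]=0
i=5: i≥r, start 0; Z[5]=0
i=6: i≥r, start 0; Z[6]=1 grow→box=[6,7)
i=7: i≥r, start 0; Z[7]=0
i=8: i≥r, start 0; Z[8]=0
i=9: i≥r, start 0; Z[9]=0
i=10: i≥r, start 0; Z[10]=0
i=11: i≥r, start 0; Z[11]=0
i=12: i≥r, start 0; Z[12]=1 grow→box=[12,13)
i=13: i≥r, start 0; Z[13]=1 grow→box=[13,14)
i=14: i≥r, start 0; Z[14]=1 grow→box=[14,15)
i=15: i≥r, start 0; Z[15]=3 grow→box=[15,18)
i=16: min(r-i=2, Z[1]=0)=0; Z[16]=0
i=17: min(r-i=1, Z[2]=0)=0; Z[17]=0
i=18: i≥r, start 0; Z[18]=0
i=19: i≥r, start 0; Z[19]=0
i=20: i≥r, start 0; Z[20]=0
i=21: i≥r, start 0; Z[21]=0
i=22: i≥r, start 0; Z[22]=1 grow→box=[22,23)
i=23: i≥r, start 0; Z[23]=0
i=24: i≥r, start 0; Z[24]=1 grow→box=[24,25)
i=25: i≥r, start 0; Z[25]=0
i=26: i≥r, start 0; Z[26]=0
i=27: i≥r, start 0; Z[27]=3 grow→box=[27,30)
i=28: min(r-i=2, Z[1]=0)=0; Z[28]=0
i=29: min(r-i=1, Z[2]=0)=0; Z[29]=0
i=30: i≥r, start 0; Z[30]=0
i=31: i≥r, start 0; Z[31]=0
i=32: i≥r, start 0; Z[32]=0
i=33: i≥r, start 0; Z[33]=3 grow→box=[33,36)
i=34: min(r-i=2, Z[1]=0)=0; Z[34]=0
i=35: min(r-i=1, Z[2]=0)=0; Z[35]=0
i=36: i≥r, start 0; Z[36]=0
i=37: i≥r, start 0; Z[37]=0
i=38: i≥r, start 0; Z[38]=0
i=39: i≥r, start 0; Z[39]=0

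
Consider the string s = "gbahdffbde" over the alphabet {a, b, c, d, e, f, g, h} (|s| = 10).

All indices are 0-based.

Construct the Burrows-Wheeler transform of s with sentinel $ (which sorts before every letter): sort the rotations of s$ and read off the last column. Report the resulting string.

rank  rotation     last
    0  $gbahdffbde  e
    1  ahdffbde$gb  b
    2  bahdffbde$g  g
    3  bde$gbahdff  f
    4  de$gbahdffb  b
    5  dffbde$gbah  h
    6  e$gbahdffbd  d
    7  fbde$gbahdf  f
    8  ffbde$gbahd  d
    9  gbahdffbde$  $
   10  hdffbde$gba  a

ebgfbhdfd$a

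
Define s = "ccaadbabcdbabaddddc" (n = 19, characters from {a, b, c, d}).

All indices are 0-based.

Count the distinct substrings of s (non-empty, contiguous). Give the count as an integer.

164

rank | idx | suffix
   0 |   2 | aadbabcdbabaddddc
   1 |  11 | abaddddc
   2 |   6 | abcdbabaddddc
   3 |   3 | adbabcdbabaddddc
   4 |  13 | addddc
   5 |  10 | babaddddc
   6 |   5 | babcdbabaddddc
   7 |  12 | baddddc
   8 |   7 | bcdbabaddddc
   9 |  18 | c
  10 |   1 | caadbabcdbabaddddc
  11 |   0 | ccaadbabcdbabaddddc
  12 |   8 | cdbabaddddc
  13 |   9 | dbabaddddc
  14 |   4 | dbabcdbabaddddc
  15 |  17 | dc
  16 |  16 | ddc
  17 |  15 | dddc
  18 |  14 | ddddc

SA = [2, 11, 6, 3, 13, 10, 5, 12, 7, 18, 1, 0, 8, 9, 4, 17, 16, 15, 14]
[i] adj suffixes → lcp
  [1] 2/11 → 1 ('a')
  [2] 11/6 → 2 ('ab')
  [3] 6/3 → 1 ('a')
  [4] 3/13 → 2 ('ad')
  [5] 13/10 → 0 ('')
  [6] 10/5 → 3 ('bab')
  [7] 5/12 → 2 ('ba')
  [8] 12/7 → 1 ('b')
  [9] 7/18 → 0 ('')
  [10] 18/1 → 1 ('c')
  [11] 1/0 → 1 ('c')
  [12] 0/8 → 1 ('c')
  [13] 8/9 → 0 ('')
  [14] 9/4 → 4 ('dbab')
  [15] 4/17 → 1 ('d')
  [16] 17/16 → 1 ('d')
  [17] 16/15 → 2 ('dd')
  [18] 15/14 → 3 ('ddd')

n(n+1)/2 = 19·20/2 = 190
Σ LCP = 0 + 1 + 2 + 1 + 2 + 0 + 3 + 2 + 1 + 0 + 1 + 1 + 1 + 0 + 4 + 1 + 1 + 2 + 3 = 26
distinct = 190 − 26 = 164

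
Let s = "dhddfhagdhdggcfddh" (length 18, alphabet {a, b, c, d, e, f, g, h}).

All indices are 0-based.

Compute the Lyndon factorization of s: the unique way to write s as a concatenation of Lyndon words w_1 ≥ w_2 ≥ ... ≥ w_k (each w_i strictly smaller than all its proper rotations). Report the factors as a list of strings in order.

["dh", "ddfh", "agdhdggcfddh"]

emit factor 1: 'dh' (i=0, period=2)
emit factor 2: 'ddfh' (i=2, period=4)
emit factor 3: 'agdhdggcfddh' (i=6, period=12)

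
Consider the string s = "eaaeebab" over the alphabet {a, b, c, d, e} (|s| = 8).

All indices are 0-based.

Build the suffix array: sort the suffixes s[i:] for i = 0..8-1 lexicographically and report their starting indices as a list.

rank→(start, suffix):
  0 → (1, 'aaeebab')
  1 → (6, 'ab')
  2 → (2, 'aeebab')
  3 → (7, 'b')
  4 → (5, 'bab')
  5 → (0, 'eaaeebab')
  6 → (4, 'ebab')
  7 → (3, 'eebab')

[1, 6, 2, 7, 5, 0, 4, 3]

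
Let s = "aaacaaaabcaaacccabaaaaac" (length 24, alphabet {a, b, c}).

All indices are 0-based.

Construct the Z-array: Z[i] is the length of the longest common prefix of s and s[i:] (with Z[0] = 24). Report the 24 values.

[24, 2, 1, 0, 3, 3, 2, 1, 0, 0, 4, 2, 1, 0, 0, 0, 1, 0, 3, 3, 4, 2, 1, 0]

Z[0]=24
i=1: outside box; Z[1]=2 grow→box=[1,3)
i=2: min(r-i=1, Z[1]=2)=1; Z[2]=1
i=3: outside box; Z[3]=0
i=4: outside box; Z[4]=3 grow→box=[4,7)
i=5: min(r-i=2, Z[1]=2)=2; Z[5]=3 grow→box=[5,8)
i=6: min(r-i=2, Z[1]=2)=2; Z[6]=2
i=7: min(r-i=1, Z[2]=1)=1; Z[7]=1
i=8: outside box; Z[8]=0
i=9: outside box; Z[9]=0
i=10: outside box; Z[10]=4 grow→box=[10,14)
i=11: min(r-i=3, Z[1]=2)=2; Z[11]=2
i=12: min(r-i=2, Z[2]=1)=1; Z[12]=1
i=13: min(r-i=1, Z[3]=0)=0; Z[13]=0
i=14: outside box; Z[14]=0
i=15: outside box; Z[15]=0
i=16: outside box; Z[16]=1 grow→box=[16,17)
i=17: outside box; Z[17]=0
i=18: outside box; Z[18]=3 grow→box=[18,21)
i=19: min(r-i=2, Z[1]=2)=2; Z[19]=3 grow→box=[19,22)
i=20: min(r-i=2, Z[1]=2)=2; Z[20]=4 grow→box=[20,24)
i=21: min(r-i=3, Z[1]=2)=2; Z[21]=2
i=22: min(r-i=2, Z[2]=1)=1; Z[22]=1
i=23: min(r-i=1, Z[3]=0)=0; Z[23]=0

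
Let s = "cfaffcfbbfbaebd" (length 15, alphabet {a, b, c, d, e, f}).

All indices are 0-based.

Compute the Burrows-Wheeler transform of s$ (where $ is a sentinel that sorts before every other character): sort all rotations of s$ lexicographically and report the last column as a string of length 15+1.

dbfffeb$fbacbcfa

rank  rotation          last
    0  $cfaffcfbbfbaebd  d
    1  aebd$cfaffcfbbfb  b
    2  affcfbbfbaebd$cf  f
    3  baebd$cfaffcfbbf  f
    4  bbfbaebd$cfaffcf  f
    5  bd$cfaffcfbbfbae  e
    6  bfbaebd$cfaffcfb  b
    7  cfaffcfbbfbaebd$  $
    8  cfbbfbaebd$cfaff  f
    9  d$cfaffcfbbfbaeb  b
   10  ebd$cfaffcfbbfba  a
   11  faffcfbbfbaebd$c  c
   12  fbaebd$cfaffcfbb  b
   13  fbbfbaebd$cfaffc  c
   14  fcfbbfbaebd$cfaf  f
   15  ffcfbbfbaebd$cfa  a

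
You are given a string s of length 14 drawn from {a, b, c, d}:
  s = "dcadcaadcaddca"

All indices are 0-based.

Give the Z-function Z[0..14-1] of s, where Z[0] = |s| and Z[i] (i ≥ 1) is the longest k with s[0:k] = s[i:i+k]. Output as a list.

[14, 0, 0, 3, 0, 0, 0, 4, 0, 0, 1, 3, 0, 0]

Z[0]=14
i=1: i≥r, start 0; Z[1]=0
i=2: i≥r, start 0; Z[2]=0
i=3: i≥r, start 0; Z[3]=3 extend→box=[3,6)
i=4: min(r-i=2, Z[1]=0)=0; Z[4]=0
i=5: min(r-i=1, Z[2]=0)=0; Z[5]=0
i=6: i≥r, start 0; Z[6]=0
i=7: i≥r, start 0; Z[7]=4 extend→box=[7,11)
i=8: min(r-i=3, Z[1]=0)=0; Z[8]=0
i=9: min(r-i=2, Z[2]=0)=0; Z[9]=0
i=10: min(r-i=1, Z[3]=3)=1; Z[10]=1
i=11: i≥r, start 0; Z[11]=3 extend→box=[11,14)
i=12: min(r-i=2, Z[1]=0)=0; Z[12]=0
i=13: min(r-i=1, Z[2]=0)=0; Z[13]=0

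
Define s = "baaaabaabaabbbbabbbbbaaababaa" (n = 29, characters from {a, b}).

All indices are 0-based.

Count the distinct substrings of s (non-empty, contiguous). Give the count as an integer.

rank→(start, suffix):
  0 → (28, 'a')
  1 → (27, 'aa')
  2 → (1, 'aaaabaabaabbbbabbbbbaaababaa')
  3 → (2, 'aaabaabaabbbbabbbbbaaababaa')
  4 → (21, 'aaababaa')
  5 → (3, 'aabaabaabbbbabbbbbaaababaa')
  6 → (6, 'aabaabbbbabbbbbaaababaa')
  7 → (22, 'aababaa')
  8 → (9, 'aabbbbabbbbbaaababaa')
  9 → (25, 'abaa')
  10 → (4, 'abaabaabbbbabbbbbaaababaa')
  11 → (7, 'abaabbbbabbbbbaaababaa')
  12 → (23, 'ababaa')
  13 → (10, 'abbbbabbbbbaaababaa')
  14 → (15, 'abbbbbaaababaa')
  15 → (26, 'baa')
  16 → (0, 'baaaabaabaabbbbabbbbbaaababaa')
  17 → (20, 'baaababaa')
  18 → (5, 'baabaabbbbabbbbbaaababaa')
  19 → (8, 'baabbbbabbbbbaaababaa')
  20 → (24, 'babaa')
  21 → (14, 'babbbbbaaababaa')
  22 → (19, 'bbaaababaa')
  23 → (13, 'bbabbbbbaaababaa')
  24 → (18, 'bbbaaababaa')
  25 → (12, 'bbbabbbbbaaababaa')
  26 → (17, 'bbbbaaababaa')
  27 → (11, 'bbbbabbbbbaaababaa')
  28 → (16, 'bbbbbaaababaa')

SA = [28, 27, 1, 2, 21, 3, 6, 22, 9, 25, 4, 7, 23, 10, 15, 26, 0, 20, 5, 8, 24, 14, 19, 13, 18, 12, 17, 11, 16]
i: (SA[i-1],SA[i]) lcp shared
  1: (28,27) 1 'a'
  2: (27,1) 2 'aa'
  3: (1,2) 3 'aaa'
  4: (2,21) 5 'aaaba'
  5: (21,3) 2 'aa'
  6: (3,6) 6 'aabaab'
  7: (6,22) 4 'aaba'
  8: (22,9) 3 'aab'
  9: (9,25) 1 'a'
  10: (25,4) 4 'abaa'
  11: (4,7) 5 'abaab'
  12: (7,23) 3 'aba'
  13: (23,10) 2 'ab'
  14: (10,15) 5 'abbbb'
  15: (15,26) 0 ''
  16: (26,0) 3 'baa'
  17: (0,20) 4 'baaa'
  18: (20,5) 3 'baa'
  19: (5,8) 4 'baab'
  20: (8,24) 2 'ba'
  21: (24,14) 3 'bab'
  22: (14,19) 1 'b'
  23: (19,13) 3 'bba'
  24: (13,18) 2 'bb'
  25: (18,12) 4 'bbba'
  26: (12,17) 3 'bbb'
  27: (17,11) 5 'bbbba'
  28: (11,16) 4 'bbbb'

n(n+1)/2 = 29·30/2 = 435
Σ LCP = 0 + 1 + 2 + 3 + 5 + 2 + 6 + 4 + 3 + 1 + 4 + 5 + 3 + 2 + 5 + 0 + 3 + 4 + 3 + 4 + 2 + 3 + 1 + 3 + 2 + 4 + 3 + 5 + 4 = 87
distinct = 435 − 87 = 348

348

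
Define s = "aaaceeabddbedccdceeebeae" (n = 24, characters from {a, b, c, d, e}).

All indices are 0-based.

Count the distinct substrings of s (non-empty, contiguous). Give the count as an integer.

273

rank→(start, suffix):
  0 → (0, 'aaaceeabddbedccdceeebeae')
  1 → (1, 'aaceeabddbedccdceeebeae')
  2 → (6, 'abddbedccdceeebeae')
  3 → (2, 'aceeabddbedccdceeebeae')
  4 → (22, 'ae')
  5 → (7, 'bddbedccdceeebeae')
  6 → (20, 'beae')
  7 → (10, 'bedccdceeebeae')
  8 → (13, 'ccdceeebeae')
  9 → (14, 'cdceeebeae')
  10 → (3, 'ceeabddbedccdceeebeae')
  11 → (16, 'ceeebeae')
  12 → (9, 'dbedccdceeebeae')
  13 → (12, 'dccdceeebeae')
  14 → (15, 'dceeebeae')
  15 → (8, 'ddbedccdceeebeae')
  16 → (23, 'e')
  17 → (5, 'eabddbedccdceeebeae')
  18 → (21, 'eae')
  19 → (19, 'ebeae')
  20 → (11, 'edccdceeebeae')
  21 → (4, 'eeabddbedccdceeebeae')
  22 → (18, 'eebeae')
  23 → (17, 'eeebeae')

SA = [0, 1, 6, 2, 22, 7, 20, 10, 13, 14, 3, 16, 9, 12, 15, 8, 23, 5, 21, 19, 11, 4, 18, 17]
rank  pair      lcp
   1  s[0:],s[1:]  2  'aa'
   2  s[1:],s[6:]  1  'a'
   3  s[6:],s[2:]  1  'a'
   4  s[2:],s[22:]  1  'a'
   5  s[22:],s[7:]  0  ''
   6  s[7:],s[20:]  1  'b'
   7  s[20:],s[10:]  2  'be'
   8  s[10:],s[13:]  0  ''
   9  s[13:],s[14:]  1  'c'
  10  s[14:],s[3:]  1  'c'
  11  s[3:],s[16:]  3  'cee'
  12  s[16:],s[9:]  0  ''
  13  s[9:],s[12:]  1  'd'
  14  s[12:],s[15:]  2  'dc'
  15  s[15:],s[8:]  1  'd'
  16  s[8:],s[23:]  0  ''
  17  s[23:],s[5:]  1  'e'
  18  s[5:],s[21:]  2  'ea'
  19  s[21:],s[19:]  1  'e'
  20  s[19:],s[11:]  1  'e'
  21  s[11:],s[4:]  1  'e'
  22  s[4:],s[18:]  2  'ee'
  23  s[18:],s[17:]  2  'ee'

n(n+1)/2 = 24·25/2 = 300
Σ LCP = 0 + 2 + 1 + 1 + 1 + 0 + 1 + 2 + 0 + 1 + 1 + 3 + 0 + 1 + 2 + 1 + 0 + 1 + 2 + 1 + 1 + 1 + 2 + 2 = 27
distinct = 300 − 27 = 273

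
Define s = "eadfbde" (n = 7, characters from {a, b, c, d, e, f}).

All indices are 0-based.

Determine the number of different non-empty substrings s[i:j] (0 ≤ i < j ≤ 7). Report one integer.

26

rank | idx | suffix
   0 |   1 | adfbde
   1 |   4 | bde
   2 |   5 | de
   3 |   2 | dfbde
   4 |   6 | e
   5 |   0 | eadfbde
   6 |   3 | fbde

SA = [1, 4, 5, 2, 6, 0, 3]
i: (SA[i-1],SA[i]) lcp shared
  1: (1,4) 0 ''
  2: (4,5) 0 ''
  3: (5,2) 1 'd'
  4: (2,6) 0 ''
  5: (6,0) 1 'e'
  6: (0,3) 0 ''

n(n+1)/2 = 7·8/2 = 28
Σ LCP = 0 + 0 + 0 + 1 + 0 + 1 + 0 = 2
distinct = 28 − 2 = 26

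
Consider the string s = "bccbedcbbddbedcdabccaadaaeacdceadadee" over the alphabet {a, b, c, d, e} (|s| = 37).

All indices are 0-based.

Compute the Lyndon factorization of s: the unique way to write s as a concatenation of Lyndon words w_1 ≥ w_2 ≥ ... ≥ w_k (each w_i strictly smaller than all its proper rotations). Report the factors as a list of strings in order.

["bccbedc", "bbddbedcd", "abcc", "aadaaeacdceadadee"]

emit factor 1: 'bccbedc' (i=0, period=7)
emit factor 2: 'bbddbedcd' (i=7, period=9)
emit factor 3: 'abcc' (i=16, period=4)
emit factor 4: 'aadaaeacdceadadee' (i=20, period=17)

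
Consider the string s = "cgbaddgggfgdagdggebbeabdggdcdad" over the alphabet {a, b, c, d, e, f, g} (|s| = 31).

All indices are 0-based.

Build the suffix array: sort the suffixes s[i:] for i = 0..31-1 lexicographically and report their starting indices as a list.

[21, 29, 3, 12, 2, 18, 22, 19, 27, 0, 30, 28, 11, 26, 4, 23, 14, 5, 20, 17, 9, 1, 10, 25, 13, 16, 8, 24, 15, 7, 6]

sorted suffixes:
  #0 SA[0]=21  'abdggdcdad'
  #1 SA[1]=29  'ad'
  #2 SA[2]=3  'addgggfgdagdggebbeabdggdcdad'
  #3 SA[3]=12  'agdggebbeabdggdcdad'
  #4 SA[4]=2  'baddgggfgdagdggebbeabdggdcdad'
  #5 SA[5]=18  'bbeabdggdcdad'
  #6 SA[6]=22  'bdggdcdad'
  #7 SA[7]=19  'beabdggdcdad'
  #8 SA[8]=27  'cdad'
  #9 SA[9]=0  'cgbaddgggfgdagdggebbeabdggdcdad'
  #10 SA[10]=30  'd'
  #11 SA[11]=28  'dad'
  #12 SA[12]=11  'dagdggebbeabdggdcdad'
  #13 SA[13]=26  'dcdad'
  #14 SA[14]=4  'ddgggfgdagdggebbeabdggdcdad'
  #15 SA[15]=23  'dggdcdad'
  #16 SA[16]=14  'dggebbeabdggdcdad'
  #17 SA[17]=5  'dgggfgdagdggebbeabdggdcdad'
  #18 SA[18]=20  'eabdggdcdad'
  #19 SA[19]=17  'ebbeabdggdcdad'
  #20 SA[20]=9  'fgdagdggebbeabdggdcdad'
  #21 SA[21]=1  'gbaddgggfgdagdggebbeabdggdcdad'
  #22 SA[22]=10  'gdagdggebbeabdggdcdad'
  #23 SA[23]=25  'gdcdad'
  #24 SA[24]=13  'gdggebbeabdggdcdad'
  #25 SA[25]=16  'gebbeabdggdcdad'
  #26 SA[26]=8  'gfgdagdggebbeabdggdcdad'
  #27 SA[27]=24  'ggdcdad'
  #28 SA[28]=15  'ggebbeabdggdcdad'
  #29 SA[29]=7  'ggfgdagdggebbeabdggdcdad'
  #30 SA[30]=6  'gggfgdagdggebbeabdggdcdad'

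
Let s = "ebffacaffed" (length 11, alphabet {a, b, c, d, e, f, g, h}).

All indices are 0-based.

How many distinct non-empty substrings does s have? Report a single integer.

sorted suffixes:
  #0 SA[0]=4  'acaffed'
  #1 SA[1]=6  'affed'
  #2 SA[2]=1  'bffacaffed'
  #3 SA[3]=5  'caffed'
  #4 SA[4]=10  'd'
  #5 SA[5]=0  'ebffacaffed'
  #6 SA[6]=9  'ed'
  #7 SA[7]=3  'facaffed'
  #8 SA[8]=8  'fed'
  #9 SA[9]=2  'ffacaffed'
  #10 SA[10]=7  'ffed'

SA = [4, 6, 1, 5, 10, 0, 9, 3, 8, 2, 7]
rank  pair      lcp
   1  s[4:],s[6:]  1  'a'
   2  s[6:],s[1:]  0  ''
   3  s[1:],s[5:]  0  ''
   4  s[5:],s[10:]  0  ''
   5  s[10:],s[0:]  0  ''
   6  s[0:],s[9:]  1  'e'
   7  s[9:],s[3:]  0  ''
   8  s[3:],s[8:]  1  'f'
   9  s[8:],s[2:]  1  'f'
  10  s[2:],s[7:]  2  'ff'

n(n+1)/2 = 11·12/2 = 66
Σ LCP = 0 + 1 + 0 + 0 + 0 + 0 + 1 + 0 + 1 + 1 + 2 = 6
distinct = 66 − 6 = 60

60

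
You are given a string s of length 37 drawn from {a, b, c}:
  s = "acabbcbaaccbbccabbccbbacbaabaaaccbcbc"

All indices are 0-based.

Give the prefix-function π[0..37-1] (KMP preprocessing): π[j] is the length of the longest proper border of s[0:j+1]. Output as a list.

π[0] = 0
j=1 s[j]='c': π[1]=0 (border '')
j=2 s[j]='a': π[2]=1 (border 'a')
j=3 s[j]='b': k: 1→0; π[3]=0 (border '')
j=4 s[j]='b': π[4]=0 (border '')
j=5 s[j]='c': π[5]=0 (border '')
j=6 s[j]='b': π[6]=0 (border '')
j=7 s[j]='a': π[7]=1 (border 'a')
j=8 s[j]='a': k: 1→0; π[8]=1 (border 'a')
j=9 s[j]='c': π[9]=2 (border 'ac')
j=10 s[j]='c': k: 2→0; π[10]=0 (border '')
j=11 s[j]='b': π[11]=0 (border '')
j=12 s[j]='b': π[12]=0 (border '')
j=13 s[j]='c': π[13]=0 (border '')
j=14 s[j]='c': π[14]=0 (border '')
j=15 s[j]='a': π[15]=1 (border 'a')
j=16 s[j]='b': k: 1→0; π[16]=0 (border '')
j=17 s[j]='b': π[17]=0 (border '')
j=18 s[j]='c': π[18]=0 (border '')
j=19 s[j]='c': π[19]=0 (border '')
j=20 s[j]='b': π[20]=0 (border '')
j=21 s[j]='b': π[21]=0 (border '')
j=22 s[j]='a': π[22]=1 (border 'a')
j=23 s[j]='c': π[23]=2 (border 'ac')
j=24 s[j]='b': k: 2→0; π[24]=0 (border '')
j=25 s[j]='a': π[25]=1 (border 'a')
j=26 s[j]='a': k: 1→0; π[26]=1 (border 'a')
j=27 s[j]='b': k: 1→0; π[27]=0 (border '')
j=28 s[j]='a': π[28]=1 (border 'a')
j=29 s[j]='a': k: 1→0; π[29]=1 (border 'a')
j=30 s[j]='a': k: 1→0; π[30]=1 (border 'a')
j=31 s[j]='c': π[31]=2 (border 'ac')
j=32 s[j]='c': k: 2→0; π[32]=0 (border '')
j=33 s[j]='b': π[33]=0 (border '')
j=34 s[j]='c': π[34]=0 (border '')
j=35 s[j]='b': π[35]=0 (border '')
j=36 s[j]='c': π[36]=0 (border '')

[0, 0, 1, 0, 0, 0, 0, 1, 1, 2, 0, 0, 0, 0, 0, 1, 0, 0, 0, 0, 0, 0, 1, 2, 0, 1, 1, 0, 1, 1, 1, 2, 0, 0, 0, 0, 0]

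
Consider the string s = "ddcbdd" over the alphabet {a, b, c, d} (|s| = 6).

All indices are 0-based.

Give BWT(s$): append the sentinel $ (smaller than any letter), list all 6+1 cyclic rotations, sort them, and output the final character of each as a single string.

rank  rotation last
    0  $ddcbdd  d
    1  bdd$ddc  c
    2  cbdd$dd  d
    3  d$ddcbd  d
    4  dcbdd$d  d
    5  dd$ddcb  b
    6  ddcbdd$  $

dcdddb$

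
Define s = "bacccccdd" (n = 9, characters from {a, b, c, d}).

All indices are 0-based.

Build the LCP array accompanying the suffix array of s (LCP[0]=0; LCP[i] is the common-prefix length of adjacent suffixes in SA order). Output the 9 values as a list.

[0, 0, 0, 4, 3, 2, 1, 0, 1]

rank | idx | suffix
   0 |   1 | acccccdd
   1 |   0 | bacccccdd
   2 |   2 | cccccdd
   3 |   3 | ccccdd
   4 |   4 | cccdd
   5 |   5 | ccdd
   6 |   6 | cdd
   7 |   8 | d
   8 |   7 | dd

SA = [1, 0, 2, 3, 4, 5, 6, 8, 7]
[i] adj suffixes → lcp
  [1] 1/0 → 0 ('')
  [2] 0/2 → 0 ('')
  [3] 2/3 → 4 ('cccc')
  [4] 3/4 → 3 ('ccc')
  [5] 4/5 → 2 ('cc')
  [6] 5/6 → 1 ('c')
  [7] 6/8 → 0 ('')
  [8] 8/7 → 1 ('d')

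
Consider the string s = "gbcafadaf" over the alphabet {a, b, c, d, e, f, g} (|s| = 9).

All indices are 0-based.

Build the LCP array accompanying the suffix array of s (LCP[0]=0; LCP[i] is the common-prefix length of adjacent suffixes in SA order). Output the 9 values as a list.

[0, 1, 2, 0, 0, 0, 0, 1, 0]

rank→(start, suffix):
  0 → (5, 'adaf')
  1 → (7, 'af')
  2 → (3, 'afadaf')
  3 → (1, 'bcafadaf')
  4 → (2, 'cafadaf')
  5 → (6, 'daf')
  6 → (8, 'f')
  7 → (4, 'fadaf')
  8 → (0, 'gbcafadaf')

SA = [5, 7, 3, 1, 2, 6, 8, 4, 0]
rank  pair      lcp
   1  s[5:],s[7:]  1  'a'
   2  s[7:],s[3:]  2  'af'
   3  s[3:],s[1:]  0  ''
   4  s[1:],s[2:]  0  ''
   5  s[2:],s[6:]  0  ''
   6  s[6:],s[8:]  0  ''
   7  s[8:],s[4:]  1  'f'
   8  s[4:],s[0:]  0  ''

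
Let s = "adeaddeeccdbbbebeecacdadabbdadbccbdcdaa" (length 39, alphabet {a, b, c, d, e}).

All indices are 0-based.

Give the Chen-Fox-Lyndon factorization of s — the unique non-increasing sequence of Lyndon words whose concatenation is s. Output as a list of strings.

["ade", "addeeccdbbbebeec", "acdad", "abbdadbccbdcd", "a", "a"]

emit factor 1: 'ade' (i=0, period=3)
emit factor 2: 'addeeccdbbbebeec' (i=3, period=16)
emit factor 3: 'acdad' (i=19, period=5)
emit factor 4: 'abbdadbccbdcd' (i=24, period=13)
emit factor 5: 'a' (i=37, period=1)
emit factor 6: 'a' (i=38, period=1)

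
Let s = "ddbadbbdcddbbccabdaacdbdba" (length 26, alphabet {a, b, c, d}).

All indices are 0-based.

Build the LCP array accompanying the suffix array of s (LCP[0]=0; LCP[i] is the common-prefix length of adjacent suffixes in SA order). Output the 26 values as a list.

[0, 1, 1, 1, 1, 0, 2, 1, 2, 1, 1, 2, 2, 0, 1, 1, 2, 0, 1, 3, 2, 3, 2, 1, 1, 3]

rank | idx | suffix
   0 |  25 | a
   1 |  18 | aacdbdba
   2 |  15 | abdaacdbdba
   3 |  19 | acdbdba
   4 |   3 | adbbdcddbbccabdaacdbdba
   5 |  24 | ba
   6 |   2 | badbbdcddbbccabdaacdbdba
   7 |  11 | bbccabdaacdbdba
   8 |   5 | bbdcddbbccabdaacdbdba
   9 |  12 | bccabdaacdbdba
  10 |  16 | bdaacdbdba
  11 |  22 | bdba
  12 |   6 | bdcddbbccabdaacdbdba
  13 |  14 | cabdaacdbdba
  14 |  13 | ccabdaacdbdba
  15 |  20 | cdbdba
  16 |   8 | cddbbccabdaacdbdba
  17 |  17 | daacdbdba
  18 |  23 | dba
  19 |   1 | dbadbbdcddbbccabdaacdbdba
  20 |  10 | dbbccabdaacdbdba
  21 |   4 | dbbdcddbbccabdaacdbdba
  22 |  21 | dbdba
  23 |   7 | dcddbbccabdaacdbdba
  24 |   0 | ddbadbbdcddbbccabdaacdbdba
  25 |   9 | ddbbccabdaacdbdba

SA = [25, 18, 15, 19, 3, 24, 2, 11, 5, 12, 16, 22, 6, 14, 13, 20, 8, 17, 23, 1, 10, 4, 21, 7, 0, 9]
rank  pair      lcp
   1  s[25:],s[18:]  1  'a'
   2  s[18:],s[15:]  1  'a'
   3  s[15:],s[19:]  1  'a'
   4  s[19:],s[3:]  1  'a'
   5  s[3:],s[24:]  0  ''
   6  s[24:],s[2:]  2  'ba'
   7  s[2:],s[11:]  1  'b'
   8  s[11:],s[5:]  2  'bb'
   9  s[5:],s[12:]  1  'b'
  10  s[12:],s[16:]  1  'b'
  11  s[16:],s[22:]  2  'bd'
  12  s[22:],s[6:]  2  'bd'
  13  s[6:],s[14:]  0  ''
  14  s[14:],s[13:]  1  'c'
  15  s[13:],s[20:]  1  'c'
  16  s[20:],s[8:]  2  'cd'
  17  s[8:],s[17:]  0  ''
  18  s[17:],s[23:]  1  'd'
  19  s[23:],s[1:]  3  'dba'
  20  s[1:],s[10:]  2  'db'
  21  s[10:],s[4:]  3  'dbb'
  22  s[4:],s[21:]  2  'db'
  23  s[21:],s[7:]  1  'd'
  24  s[7:],s[0:]  1  'd'
  25  s[0:],s[9:]  3  'ddb'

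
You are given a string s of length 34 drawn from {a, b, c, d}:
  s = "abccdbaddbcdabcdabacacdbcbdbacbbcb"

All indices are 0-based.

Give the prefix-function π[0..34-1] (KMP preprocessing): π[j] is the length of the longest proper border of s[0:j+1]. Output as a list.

π[0] = 0
j=1 s[j]='b': π[1]=0 (border '')
j=2 s[j]='c': π[2]=0 (border '')
j=3 s[j]='c': π[3]=0 (border '')
j=4 s[j]='d': π[4]=0 (border '')
j=5 s[j]='b': π[5]=0 (border '')
j=6 s[j]='a': π[6]=1 (border 'a')
j=7 s[j]='d': k: 1→0; π[7]=0 (border '')
j=8 s[j]='d': π[8]=0 (border '')
j=9 s[j]='b': π[9]=0 (border '')
j=10 s[j]='c': π[10]=0 (border '')
j=11 s[j]='d': π[11]=0 (border '')
j=12 s[j]='a': π[12]=1 (border 'a')
j=13 s[j]='b': π[13]=2 (border 'ab')
j=14 s[j]='c': π[14]=3 (border 'abc')
j=15 s[j]='d': k: 3→0; π[15]=0 (border '')
j=16 s[j]='a': π[16]=1 (border 'a')
j=17 s[j]='b': π[17]=2 (border 'ab')
j=18 s[j]='a': k: 2→0; π[18]=1 (border 'a')
j=19 s[j]='c': k: 1→0; π[19]=0 (border '')
j=20 s[j]='a': π[20]=1 (border 'a')
j=21 s[j]='c': k: 1→0; π[21]=0 (border '')
j=22 s[j]='d': π[22]=0 (border '')
j=23 s[j]='b': π[23]=0 (border '')
j=24 s[j]='c': π[24]=0 (border '')
j=25 s[j]='b': π[25]=0 (border '')
j=26 s[j]='d': π[26]=0 (border '')
j=27 s[j]='b': π[27]=0 (border '')
j=28 s[j]='a': π[28]=1 (border 'a')
j=29 s[j]='c': k: 1→0; π[29]=0 (border '')
j=30 s[j]='b': π[30]=0 (border '')
j=31 s[j]='b': π[31]=0 (border '')
j=32 s[j]='c': π[32]=0 (border '')
j=33 s[j]='b': π[33]=0 (border '')

[0, 0, 0, 0, 0, 0, 1, 0, 0, 0, 0, 0, 1, 2, 3, 0, 1, 2, 1, 0, 1, 0, 0, 0, 0, 0, 0, 0, 1, 0, 0, 0, 0, 0]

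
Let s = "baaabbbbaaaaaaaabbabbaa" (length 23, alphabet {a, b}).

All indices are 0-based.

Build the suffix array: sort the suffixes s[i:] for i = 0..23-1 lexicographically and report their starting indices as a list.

[22, 21, 8, 9, 10, 11, 12, 13, 1, 14, 2, 18, 15, 3, 20, 7, 0, 17, 19, 6, 16, 5, 4]

sorted suffixes:
  #0 SA[0]=22  'a'
  #1 SA[1]=21  'aa'
  #2 SA[2]=8  'aaaaaaaabbabbaa'
  #3 SA[3]=9  'aaaaaaabbabbaa'
  #4 SA[4]=10  'aaaaaabbabbaa'
  #5 SA[5]=11  'aaaaabbabbaa'
  #6 SA[6]=12  'aaaabbabbaa'
  #7 SA[7]=13  'aaabbabbaa'
  #8 SA[8]=1  'aaabbbbaaaaaaaabbabbaa'
  #9 SA[9]=14  'aabbabbaa'
  #10 SA[10]=2  'aabbbbaaaaaaaabbabbaa'
  #11 SA[11]=18  'abbaa'
  #12 SA[12]=15  'abbabbaa'
  #13 SA[13]=3  'abbbbaaaaaaaabbabbaa'
  #14 SA[14]=20  'baa'
  #15 SA[15]=7  'baaaaaaaabbabbaa'
  #16 SA[16]=0  'baaabbbbaaaaaaaabbabbaa'
  #17 SA[17]=17  'babbaa'
  #18 SA[18]=19  'bbaa'
  #19 SA[19]=6  'bbaaaaaaaabbabbaa'
  #20 SA[20]=16  'bbabbaa'
  #21 SA[21]=5  'bbbaaaaaaaabbabbaa'
  #22 SA[22]=4  'bbbbaaaaaaaabbabbaa'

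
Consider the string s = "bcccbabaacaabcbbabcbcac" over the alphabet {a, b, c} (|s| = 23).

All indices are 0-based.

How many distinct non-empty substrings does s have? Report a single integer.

239

sorted suffixes:
  #0 SA[0]=10  'aabcbbabcbcac'
  #1 SA[1]=7  'aacaabcbbabcbcac'
  #2 SA[2]=5  'abaacaabcbbabcbcac'
  #3 SA[3]=11  'abcbbabcbcac'
  #4 SA[4]=16  'abcbcac'
  #5 SA[5]=21  'ac'
  #6 SA[6]=8  'acaabcbbabcbcac'
  #7 SA[7]=6  'baacaabcbbabcbcac'
  #8 SA[8]=4  'babaacaabcbbabcbcac'
  #9 SA[9]=15  'babcbcac'
  #10 SA[10]=14  'bbabcbcac'
  #11 SA[11]=19  'bcac'
  #12 SA[12]=12  'bcbbabcbcac'
  #13 SA[13]=17  'bcbcac'
  #14 SA[14]=0  'bcccbabaacaabcbbabcbcac'
  #15 SA[15]=22  'c'
  #16 SA[16]=9  'caabcbbabcbcac'
  #17 SA[17]=20  'cac'
  #18 SA[18]=3  'cbabaacaabcbbabcbcac'
  #19 SA[19]=13  'cbbabcbcac'
  #20 SA[20]=18  'cbcac'
  #21 SA[21]=2  'ccbabaacaabcbbabcbcac'
  #22 SA[22]=1  'cccbabaacaabcbbabcbcac'

SA = [10, 7, 5, 11, 16, 21, 8, 6, 4, 15, 14, 19, 12, 17, 0, 22, 9, 20, 3, 13, 18, 2, 1]
i: (SA[i-1],SA[i]) lcp shared
  1: (10,7) 2 'aa'
  2: (7,5) 1 'a'
  3: (5,11) 2 'ab'
  4: (11,16) 4 'abcb'
  5: (16,21) 1 'a'
  6: (21,8) 2 'ac'
  7: (8,6) 0 ''
  8: (6,4) 2 'ba'
  9: (4,15) 3 'bab'
  10: (15,14) 1 'b'
  11: (14,19) 1 'b'
  12: (19,12) 2 'bc'
  13: (12,17) 3 'bcb'
  14: (17,0) 2 'bc'
  15: (0,22) 0 ''
  16: (22,9) 1 'c'
  17: (9,20) 2 'ca'
  18: (20,3) 1 'c'
  19: (3,13) 2 'cb'
  20: (13,18) 2 'cb'
  21: (18,2) 1 'c'
  22: (2,1) 2 'cc'

n(n+1)/2 = 23·24/2 = 276
Σ LCP = 0 + 2 + 1 + 2 + 4 + 1 + 2 + 0 + 2 + 3 + 1 + 1 + 2 + 3 + 2 + 0 + 1 + 2 + 1 + 2 + 2 + 1 + 2 = 37
distinct = 276 − 37 = 239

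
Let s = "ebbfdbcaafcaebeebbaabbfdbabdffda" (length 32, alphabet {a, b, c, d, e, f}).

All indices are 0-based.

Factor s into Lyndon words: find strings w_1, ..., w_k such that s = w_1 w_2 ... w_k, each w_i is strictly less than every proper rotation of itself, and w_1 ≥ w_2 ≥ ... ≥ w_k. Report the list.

emit factor 1: 'e' (i=0, period=1)
emit factor 2: 'bbfdbc' (i=1, period=6)
emit factor 3: 'aafcaebeebb' (i=7, period=11)
emit factor 4: 'aabbfdbabdffd' (i=18, period=13)
emit factor 5: 'a' (i=31, period=1)

["e", "bbfdbc", "aafcaebeebb", "aabbfdbabdffd", "a"]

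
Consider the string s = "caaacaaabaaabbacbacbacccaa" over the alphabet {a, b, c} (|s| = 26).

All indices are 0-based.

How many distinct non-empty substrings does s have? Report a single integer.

294

rank | idx | suffix
   0 |  25 | a
   1 |  24 | aa
   2 |   5 | aaabaaabbacbacbacccaa
   3 |   9 | aaabbacbacbacccaa
   4 |   1 | aaacaaabaaabbacbacbacccaa
   5 |   6 | aabaaabbacbacbacccaa
   6 |  10 | aabbacbacbacccaa
   7 |   2 | aacaaabaaabbacbacbacccaa
   8 |   7 | abaaabbacbacbacccaa
   9 |  11 | abbacbacbacccaa
  10 |   3 | acaaabaaabbacbacbacccaa
  11 |  14 | acbacbacccaa
  12 |  17 | acbacccaa
  13 |  20 | acccaa
  14 |   8 | baaabbacbacbacccaa
  15 |  13 | bacbacbacccaa
  16 |  16 | bacbacccaa
  17 |  19 | bacccaa
  18 |  12 | bbacbacbacccaa
  19 |  23 | caa
  20 |   4 | caaabaaabbacbacbacccaa
  21 |   0 | caaacaaabaaabbacbacbacccaa
  22 |  15 | cbacbacccaa
  23 |  18 | cbacccaa
  24 |  22 | ccaa
  25 |  21 | cccaa

SA = [25, 24, 5, 9, 1, 6, 10, 2, 7, 11, 3, 14, 17, 20, 8, 13, 16, 19, 12, 23, 4, 0, 15, 18, 22, 21]
i: (SA[i-1],SA[i]) lcp shared
  1: (25,24) 1 'a'
  2: (24,5) 2 'aa'
  3: (5,9) 4 'aaab'
  4: (9,1) 3 'aaa'
  5: (1,6) 2 'aa'
  6: (6,10) 3 'aab'
  7: (10,2) 2 'aa'
  8: (2,7) 1 'a'
  9: (7,11) 2 'ab'
  10: (11,3) 1 'a'
  11: (3,14) 2 'ac'
  12: (14,17) 5 'acbac'
  13: (17,20) 2 'ac'
  14: (20,8) 0 ''
  15: (8,13) 2 'ba'
  16: (13,16) 6 'bacbac'
  17: (16,19) 3 'bac'
  18: (19,12) 1 'b'
  19: (12,23) 0 ''
  20: (23,4) 3 'caa'
  21: (4,0) 4 'caaa'
  22: (0,15) 1 'c'
  23: (15,18) 4 'cbac'
  24: (18,22) 1 'c'
  25: (22,21) 2 'cc'

n(n+1)/2 = 26·27/2 = 351
Σ LCP = 0 + 1 + 2 + 4 + 3 + 2 + 3 + 2 + 1 + 2 + 1 + 2 + 5 + 2 + 0 + 2 + 6 + 3 + 1 + 0 + 3 + 4 + 1 + 4 + 1 + 2 = 57
distinct = 351 − 57 = 294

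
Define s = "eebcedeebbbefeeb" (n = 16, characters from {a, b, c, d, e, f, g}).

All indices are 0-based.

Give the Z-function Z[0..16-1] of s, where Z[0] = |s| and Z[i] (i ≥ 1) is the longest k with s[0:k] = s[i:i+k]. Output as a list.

[16, 1, 0, 0, 1, 0, 3, 1, 0, 0, 0, 1, 0, 3, 1, 0]

Z[0]=16
i=1: outside box; Z[1]=1 scan→box=[1,2)
i=2: outside box; Z[2]=0
i=3: outside box; Z[3]=0
i=4: outside box; Z[4]=1 scan→box=[4,5)
i=5: outside box; Z[5]=0
i=6: outside box; Z[6]=3 scan→box=[6,9)
i=7: min(r-i=2, Z[1]=1)=1; Z[7]=1
i=8: min(r-i=1, Z[2]=0)=0; Z[8]=0
i=9: outside box; Z[9]=0
i=10: outside box; Z[10]=0
i=11: outside box; Z[11]=1 scan→box=[11,12)
i=12: outside box; Z[12]=0
i=13: outside box; Z[13]=3 scan→box=[13,16)
i=14: min(r-i=2, Z[1]=1)=1; Z[14]=1
i=15: min(r-i=1, Z[2]=0)=0; Z[15]=0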